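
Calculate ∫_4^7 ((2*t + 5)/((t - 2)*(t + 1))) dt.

-6*log(2) + 4*log(5)

Factor the denominator: t**2 - t - 2 = (t + 1)(t - 2).
Partial fractions: (2*t + 5)/((t - 2)*(t + 1)) = -1/(t + 1) + 3/(t - 2).
An antiderivative is F(t) = 3*log(t - 2) - log(t + 1).
Then F(7) - F(4) = (-3*log(2) + 3*log(5)) - (log(8/5)) = -6*log(2) + 4*log(5).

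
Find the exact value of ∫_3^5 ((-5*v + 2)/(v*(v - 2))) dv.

Factor the denominator: v**2 - 2*v = v(v - 2).
Partial fractions: (-5*v + 2)/(v*(v - 2)) = -1/v - 4/(v - 2).
An antiderivative is F(v) = -log(v) - 4*log(v - 2).
Then F(5) - F(3) = (-4*log(3) - log(5)) - (-log(3)) = -3*log(3) - log(5).

-3*log(3) - log(5)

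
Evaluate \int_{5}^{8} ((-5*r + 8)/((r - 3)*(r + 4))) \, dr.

Factor the denominator: r**2 + r - 12 = (r + 4)(r - 3).
Partial fractions: (-5*r + 8)/((r - 3)*(r + 4)) = -4/(r + 4) - 1/(r - 3).
An antiderivative is F(r) = -log(r - 3) - 4*log(r + 4).
Then F(8) - F(5) = (-8*log(2) - 4*log(3) - log(5)) - (-8*log(3) - log(2)) = -7*log(2) - log(5) + 4*log(3).

-7*log(2) - log(5) + 4*log(3)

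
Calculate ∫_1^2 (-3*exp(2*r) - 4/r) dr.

-3*exp(4)/2 - log(16) + 3*exp(2)/2

An antiderivative is F(r) = -3*exp(2*r)/2 - 4*log(r).
Then F(2) - F(1) = (-3*exp(4)/2 - log(16)) - (-3*exp(2)/2) = -3*exp(4)/2 - log(16) + 3*exp(2)/2.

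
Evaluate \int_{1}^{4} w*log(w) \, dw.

Integrate by parts once (u = ln w, dv = w dw).
An antiderivative is F(w) = w**2*(2*log(w) - 1)/4.
Then F(4) - F(1) = (-4 + 16*log(2)) - (-1/4) = -15/4 + 16*log(2).

-15/4 + 16*log(2)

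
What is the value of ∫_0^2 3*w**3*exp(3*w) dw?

Integrate by parts 3 times (u = w^3, dv = 3*exp(3*w) dw).
An antiderivative is F(w) = (9*w**3 - 9*w**2 + 6*w - 2)*exp(3*w)/9.
Then F(2) - F(0) = (46*exp(6)/9) - (-2/9) = 2/9 + 46*exp(6)/9.

2/9 + 46*exp(6)/9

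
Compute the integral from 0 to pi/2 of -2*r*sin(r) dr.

-2

Integrate by parts once (u = r, dv = -2*sin(r) dr).
An antiderivative is F(r) = 2*r*cos(r) - 2*sin(r).
Then F(pi/2) - F(0) = (-2) - (0) = -2.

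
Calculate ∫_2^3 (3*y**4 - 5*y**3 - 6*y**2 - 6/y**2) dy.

By the power rule, an antiderivative is F(y) = 3*y**5/5 - 5*y**4/4 - 2*y**3 + 6/y.
Then F(3) - F(2) = (-149/20) - (-69/5) = 127/20.

127/20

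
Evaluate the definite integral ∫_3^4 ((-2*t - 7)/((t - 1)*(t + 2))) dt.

log(16/45)

Factor the denominator: t**2 + t - 2 = (t + 2)(t - 1).
Partial fractions: (-2*t - 7)/((t - 1)*(t + 2)) = 1/(t + 2) - 3/(t - 1).
An antiderivative is F(t) = -3*log(t - 1) + log(t + 2).
Then F(4) - F(3) = (log(2/9)) - (log(5/8)) = log(16/45).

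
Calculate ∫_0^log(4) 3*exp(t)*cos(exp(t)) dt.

-3*sin(1) + 3*sin(4)

Let u = exp(t), so du = exp(t) dt. When t = 0, u = 1; when t = log(4), u = 4.
The integral becomes 3·∫ cos(u) du from 1 to 4, with antiderivative 3*sin(u).
Back in t: F(t) = 3*sin(exp(t)).
Then F(log(4)) - F(0) = (3*sin(4)) - (3*sin(1)) = -3*sin(1) + 3*sin(4).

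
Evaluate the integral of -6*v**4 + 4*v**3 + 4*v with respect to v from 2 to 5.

-15303/5

By the power rule, an antiderivative is F(v) = -6*v**5/5 + v**4 + 2*v**2.
Then F(5) - F(2) = (-3075) - (-72/5) = -15303/5.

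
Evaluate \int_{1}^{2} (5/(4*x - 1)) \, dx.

An antiderivative is F(x) = 5*log(4*x - 1)/4.
Then F(2) - F(1) = (5*log(7)/4) - (5*log(3)/4) = -5*log(3)/4 + 5*log(7)/4.

-5*log(3)/4 + 5*log(7)/4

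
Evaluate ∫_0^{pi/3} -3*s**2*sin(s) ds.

-sqrt(3)*pi + pi**2/6 + 3

Integrate by parts twice (u = s^2, dv = -3*sin(s) ds).
An antiderivative is F(s) = 3*s**2*cos(s) - 6*s*sin(s) - 6*cos(s).
Then F(pi/3) - F(0) = (-sqrt(3)*pi - 3 + pi**2/6) - (-6) = -sqrt(3)*pi + pi**2/6 + 3.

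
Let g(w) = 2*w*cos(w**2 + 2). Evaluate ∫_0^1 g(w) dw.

-sin(2) + sin(3)

Let u = w**2 + 2, so du = 2*w dw. When w = 0, u = 2; when w = 1, u = 3.
The integral becomes ∫ cos(u) du from 2 to 3, with antiderivative sin(u).
Back in w: F(w) = sin(w**2 + 2).
Then F(1) - F(0) = (sin(3)) - (sin(2)) = -sin(2) + sin(3).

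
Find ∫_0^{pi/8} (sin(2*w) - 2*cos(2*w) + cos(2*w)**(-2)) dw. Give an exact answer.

An antiderivative is F(w) = -sin(2*w) - cos(2*w)/2 + tan(2*w)/2.
Then F(pi/8) - F(0) = (1/2 - 3*sqrt(2)/4) - (-1/2) = 1 - 3*sqrt(2)/4.

1 - 3*sqrt(2)/4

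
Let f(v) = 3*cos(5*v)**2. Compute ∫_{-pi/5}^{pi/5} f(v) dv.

3*pi/5

Use the identity cos^2(5*v) = (1 + cos(10*v))/2.
An antiderivative is F(v) = 3*v/2 + 3*sin(10*v)/20.
Then F(pi/5) - F(-pi/5) = (3*pi/10) - (-3*pi/10) = 3*pi/5.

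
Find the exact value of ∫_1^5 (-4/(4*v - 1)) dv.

log(3/19)

An antiderivative is F(v) = -log(4*v - 1).
Then F(5) - F(1) = (-log(19)) - (-log(3)) = log(3/19).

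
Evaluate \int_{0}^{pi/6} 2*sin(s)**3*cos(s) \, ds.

1/32

Let u = sin(s), so du = cos(s) ds. When s = 0, u = 0; when s = pi/6, u = 1/2.
The integral becomes 2·∫ u**3 du from 0 to 1/2, with antiderivative u**4/2.
Back in s: F(s) = sin(s)**4/2.
Then F(pi/6) - F(0) = (1/32) - (0) = 1/32.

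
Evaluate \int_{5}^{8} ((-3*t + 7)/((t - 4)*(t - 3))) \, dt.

-12*log(2) + 2*log(5)

Factor the denominator: t**2 - 7*t + 12 = (t - 3)(t - 4).
Partial fractions: (-3*t + 7)/((t - 4)*(t - 3)) = 2/(t - 3) - 5/(t - 4).
An antiderivative is F(t) = -5*log(t - 4) + 2*log(t - 3).
Then F(8) - F(5) = (-10*log(2) + 2*log(5)) - (log(4)) = -12*log(2) + 2*log(5).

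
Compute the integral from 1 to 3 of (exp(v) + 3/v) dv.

An antiderivative is F(v) = exp(v) + 3*log(v).
Then F(3) - F(1) = (log(27) + exp(3)) - (exp(1)) = -exp(1) + log(27) + exp(3).

-exp(1) + log(27) + exp(3)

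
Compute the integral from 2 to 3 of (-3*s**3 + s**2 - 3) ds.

By the power rule, an antiderivative is F(s) = -3*s**4/4 + s**3/3 - 3*s.
Then F(3) - F(2) = (-243/4) - (-46/3) = -545/12.

-545/12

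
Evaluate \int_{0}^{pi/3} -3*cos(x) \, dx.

An antiderivative is F(x) = -3*sin(x).
Then F(pi/3) - F(0) = (-3*sqrt(3)/2) - (0) = -3*sqrt(3)/2.

-3*sqrt(3)/2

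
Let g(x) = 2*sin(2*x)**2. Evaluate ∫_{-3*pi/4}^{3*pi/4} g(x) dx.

Use the identity sin^2(2*x) = (1 - cos(4*x))/2.
An antiderivative is F(x) = x - sin(4*x)/4.
Then F(3*pi/4) - F(-3*pi/4) = (3*pi/4) - (-3*pi/4) = 3*pi/2.

3*pi/2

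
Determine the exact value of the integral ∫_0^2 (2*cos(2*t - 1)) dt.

sin(3) + sin(1)

Let u = 2*t - 1, so du = 2 dt. When t = 0, u = -1; when t = 2, u = 3.
The integral becomes ∫ cos(u) du from -1 to 3, with antiderivative sin(u).
Back in t: F(t) = sin(2*t - 1).
Then F(2) - F(0) = (sin(3)) - (-sin(1)) = sin(3) + sin(1).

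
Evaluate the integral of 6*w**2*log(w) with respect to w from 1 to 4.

-42 + 256*log(2)

Integrate by parts once (u = ln w, dv = 6*w**2 dw).
An antiderivative is F(w) = 2*w**3*(3*log(w) - 1)/3.
Then F(4) - F(1) = (-128/3 + 256*log(2)) - (-2/3) = -42 + 256*log(2).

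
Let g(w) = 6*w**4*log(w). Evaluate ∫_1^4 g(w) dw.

-6138/25 + 12288*log(2)/5

Integrate by parts once (u = ln w, dv = 6*w**4 dw).
An antiderivative is F(w) = 6*w**5*(5*log(w) - 1)/25.
Then F(4) - F(1) = (-6144/25 + 12288*log(2)/5) - (-6/25) = -6138/25 + 12288*log(2)/5.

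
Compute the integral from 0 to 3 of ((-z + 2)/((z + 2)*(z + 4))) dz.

-3*log(7) + 4*log(2) + 2*log(5)

Factor the denominator: z**2 + 6*z + 8 = (z + 4)(z + 2).
Partial fractions: (-z + 2)/((z + 2)*(z + 4)) = -3/(z + 4) + 2/(z + 2).
An antiderivative is F(z) = 2*log(z + 2) - 3*log(z + 4).
Then F(3) - F(0) = (-3*log(7) + 2*log(5)) - (-log(16)) = -3*log(7) + 4*log(2) + 2*log(5).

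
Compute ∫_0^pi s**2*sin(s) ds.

Integrate by parts twice (u = s^2, dv = sin(s) ds).
An antiderivative is F(s) = -s**2*cos(s) + 2*s*sin(s) + 2*cos(s).
Then F(pi) - F(0) = (-2 + pi**2) - (2) = -4 + pi**2.

-4 + pi**2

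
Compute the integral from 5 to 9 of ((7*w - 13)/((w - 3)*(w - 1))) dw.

Factor the denominator: w**2 - 4*w + 3 = (w - 1)(w - 3).
Partial fractions: (7*w - 13)/((w - 3)*(w - 1)) = 3/(w - 1) + 4/(w - 3).
An antiderivative is F(w) = 4*log(w - 3) + 3*log(w - 1).
Then F(9) - F(5) = (4*log(3) + 13*log(2)) - (10*log(2)) = 3*log(2) + 4*log(3).

3*log(2) + 4*log(3)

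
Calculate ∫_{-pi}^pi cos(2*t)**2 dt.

pi

Use the identity cos^2(2*t) = (1 + cos(4*t))/2.
An antiderivative is F(t) = t/2 + sin(4*t)/8.
Then F(pi) - F(-pi) = (pi/2) - (-pi/2) = pi.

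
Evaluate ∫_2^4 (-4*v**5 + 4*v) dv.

By the power rule, an antiderivative is F(v) = -2*v**6/3 + 2*v**2.
Then F(4) - F(2) = (-8096/3) - (-104/3) = -2664.

-2664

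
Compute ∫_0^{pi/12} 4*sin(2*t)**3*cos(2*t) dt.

Let u = sin(2*t), so du = 2*cos(2*t) dt. When t = 0, u = 0; when t = pi/12, u = 1/2.
The integral becomes 2·∫ u**3 du from 0 to 1/2, with antiderivative u**4/2.
Back in t: F(t) = sin(2*t)**4/2.
Then F(pi/12) - F(0) = (1/32) - (0) = 1/32.

1/32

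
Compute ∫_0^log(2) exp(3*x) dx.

Let u = exp(x), so du = exp(x) dx. When x = 0, u = 1; when x = log(2), u = 2.
The integral becomes ∫ u**2 du from 1 to 2, with antiderivative u**3/3.
Back in x: F(x) = exp(3*x)/3.
Then F(log(2)) - F(0) = (8/3) - (1/3) = 7/3.

7/3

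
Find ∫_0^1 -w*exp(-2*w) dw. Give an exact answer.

(3 - exp(2))*exp(-2)/4

Integrate by parts once (u = w, dv = -exp(-2*w) dw).
An antiderivative is F(w) = (2*w + 1)*exp(-2*w)/4.
Then F(1) - F(0) = (3*exp(-2)/4) - (1/4) = (3 - exp(2))*exp(-2)/4.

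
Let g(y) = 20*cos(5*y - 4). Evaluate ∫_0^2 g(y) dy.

4*sin(4) + 4*sin(6)

Let u = 5*y - 4, so du = 5 dy. When y = 0, u = -4; when y = 2, u = 6.
The integral becomes 4·∫ cos(u) du from -4 to 6, with antiderivative 4*sin(u).
Back in y: F(y) = 4*sin(5*y - 4).
Then F(2) - F(0) = (4*sin(6)) - (-4*sin(4)) = 4*sin(4) + 4*sin(6).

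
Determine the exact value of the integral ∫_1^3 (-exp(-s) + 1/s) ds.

An antiderivative is F(s) = log(s) + exp(-s).
Then F(3) - F(1) = (exp(-3) + log(3)) - (exp(-1)) = -exp(-1) + exp(-3) + log(3).

-exp(-1) + exp(-3) + log(3)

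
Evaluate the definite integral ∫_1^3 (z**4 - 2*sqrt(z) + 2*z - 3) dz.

By the power rule, an antiderivative is F(z) = z**5/5 - 4*z**(3/2)/3 + z**2 - 3*z.
Then F(3) - F(1) = (243/5 - 4*sqrt(3)) - (-47/15) = 776/15 - 4*sqrt(3).

776/15 - 4*sqrt(3)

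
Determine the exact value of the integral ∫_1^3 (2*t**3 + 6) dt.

By the power rule, an antiderivative is F(t) = t**4/2 + 6*t.
Then F(3) - F(1) = (117/2) - (13/2) = 52.

52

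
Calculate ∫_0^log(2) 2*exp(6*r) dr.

Let u = exp(r), so du = exp(r) dr. When r = 0, u = 1; when r = log(2), u = 2.
The integral becomes 2·∫ u**5 du from 1 to 2, with antiderivative u**6/3.
Back in r: F(r) = exp(6*r)/3.
Then F(log(2)) - F(0) = (64/3) - (1/3) = 21.

21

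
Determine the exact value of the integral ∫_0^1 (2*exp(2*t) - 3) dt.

-4 + exp(2)

An antiderivative is F(t) = exp(2*t) - 3*t.
Then F(1) - F(0) = (-3 + exp(2)) - (1) = -4 + exp(2).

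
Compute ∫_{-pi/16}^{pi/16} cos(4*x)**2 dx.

1/8 + pi/16

Use the identity cos^2(4*x) = (1 + cos(8*x))/2.
An antiderivative is F(x) = x/2 + sin(8*x)/16.
Then F(pi/16) - F(-pi/16) = (1/16 + pi/32) - (-pi/32 - 1/16) = 1/8 + pi/16.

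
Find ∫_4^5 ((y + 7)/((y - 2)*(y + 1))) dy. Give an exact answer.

log(75/32)

Factor the denominator: y**2 - y - 2 = (y + 1)(y - 2).
Partial fractions: (y + 7)/((y - 2)*(y + 1)) = -2/(y + 1) + 3/(y - 2).
An antiderivative is F(y) = 3*log(y - 2) - 2*log(y + 1).
Then F(5) - F(4) = (log(3/4)) - (log(8/25)) = log(75/32).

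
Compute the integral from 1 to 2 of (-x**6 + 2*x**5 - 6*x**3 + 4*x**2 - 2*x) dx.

By the power rule, an antiderivative is F(x) = -x**7/7 + x**6/3 - 3*x**4/2 + 4*x**3/3 - x**2.
Then F(2) - F(1) = (-100/7) - (-41/42) = -559/42.

-559/42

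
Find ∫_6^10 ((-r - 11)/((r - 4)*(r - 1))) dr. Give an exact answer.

-4*log(5) + 3*log(3)

Factor the denominator: r**2 - 5*r + 4 = (r - 1)(r - 4).
Partial fractions: (-r - 11)/((r - 4)*(r - 1)) = 4/(r - 1) - 5/(r - 4).
An antiderivative is F(r) = -5*log(r - 4) + 4*log(r - 1).
Then F(10) - F(6) = (log(27/32)) - (-5*log(2) + 4*log(5)) = -4*log(5) + 3*log(3).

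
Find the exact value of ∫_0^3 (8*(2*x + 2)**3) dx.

4080

Let u = 2*x + 2, so du = 2 dx. When x = 0, u = 2; when x = 3, u = 8.
The integral becomes 4·∫ u**3 du from 2 to 8, with antiderivative u**4.
Back in x: F(x) = (2*x + 2)**4.
Then F(3) - F(0) = (4096) - (16) = 4080.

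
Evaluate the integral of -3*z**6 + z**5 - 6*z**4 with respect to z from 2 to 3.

By the power rule, an antiderivative is F(z) = -3*z**7/7 + z**6/6 - 6*z**5/5.
Then F(3) - F(2) = (-77517/70) - (-8672/105) = -215207/210.

-215207/210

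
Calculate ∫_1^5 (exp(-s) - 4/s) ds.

An antiderivative is F(s) = -4*log(s) - exp(-s).
Then F(5) - F(1) = (-4*log(5) - exp(-5)) - (-exp(-1)) = -4*log(5) - exp(-5) + exp(-1).

-4*log(5) - exp(-5) + exp(-1)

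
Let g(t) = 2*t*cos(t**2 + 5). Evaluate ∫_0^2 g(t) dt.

Let u = t**2 + 5, so du = 2*t dt. When t = 0, u = 5; when t = 2, u = 9.
The integral becomes ∫ cos(u) du from 5 to 9, with antiderivative sin(u).
Back in t: F(t) = sin(t**2 + 5).
Then F(2) - F(0) = (sin(9)) - (sin(5)) = sin(9) - sin(5).

sin(9) - sin(5)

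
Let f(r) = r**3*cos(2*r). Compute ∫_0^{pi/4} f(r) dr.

Integrate by parts 3 times (u = r^3, dv = cos(2*r) dr).
An antiderivative is F(r) = r**3*sin(2*r)/2 + 3*r**2*cos(2*r)/4 - 3*r*sin(2*r)/4 - 3*cos(2*r)/8.
Then F(pi/4) - F(0) = (pi*(-24 + pi**2)/128) - (-3/8) = -3*pi/16 + pi**3/128 + 3/8.

-3*pi/16 + pi**3/128 + 3/8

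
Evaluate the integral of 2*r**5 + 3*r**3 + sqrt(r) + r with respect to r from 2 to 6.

-4*sqrt(2)/3 + 4*sqrt(6) + 49520/3

By the power rule, an antiderivative is F(r) = r**6/3 + 3*r**4/4 + 2*r**(3/2)/3 + r**2/2.
Then F(6) - F(2) = (4*sqrt(6) + 16542) - (4*sqrt(2)/3 + 106/3) = -4*sqrt(2)/3 + 4*sqrt(6) + 49520/3.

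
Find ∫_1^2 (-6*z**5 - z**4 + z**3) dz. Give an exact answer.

By the power rule, an antiderivative is F(z) = -z**6 - z**5/5 + z**4/4.
Then F(2) - F(1) = (-332/5) - (-19/20) = -1309/20.

-1309/20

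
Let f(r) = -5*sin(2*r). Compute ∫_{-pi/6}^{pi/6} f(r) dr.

0

An antiderivative is F(r) = 5*cos(2*r)/2.
Then F(pi/6) - F(-pi/6) = (5/4) - (5/4) = 0.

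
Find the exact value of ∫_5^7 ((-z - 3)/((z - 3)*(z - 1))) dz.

log(9/32)

Factor the denominator: z**2 - 4*z + 3 = (z - 1)(z - 3).
Partial fractions: (-z - 3)/((z - 3)*(z - 1)) = 2/(z - 1) - 3/(z - 3).
An antiderivative is F(z) = -3*log(z - 3) + 2*log(z - 1).
Then F(7) - F(5) = (log(9/16)) - (log(2)) = log(9/32).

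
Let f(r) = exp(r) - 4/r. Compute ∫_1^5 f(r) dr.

-4*log(5) - exp(1) + exp(5)

An antiderivative is F(r) = exp(r) - 4*log(r).
Then F(5) - F(1) = (-4*log(5) + exp(5)) - (exp(1)) = -4*log(5) - exp(1) + exp(5).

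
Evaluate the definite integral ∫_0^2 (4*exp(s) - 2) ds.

An antiderivative is F(s) = -2*s + 4*exp(s).
Then F(2) - F(0) = (-4 + 4*exp(2)) - (4) = -8 + 4*exp(2).

-8 + 4*exp(2)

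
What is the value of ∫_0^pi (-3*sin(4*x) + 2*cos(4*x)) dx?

An antiderivative is F(x) = sin(4*x)/2 + 3*cos(4*x)/4.
Then F(pi) - F(0) = (3/4) - (3/4) = 0.

0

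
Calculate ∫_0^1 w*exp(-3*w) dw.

Integrate by parts once (u = w, dv = exp(-3*w) dw).
An antiderivative is F(w) = (-3*w - 1)*exp(-3*w)/9.
Then F(1) - F(0) = (-4*exp(-3)/9) - (-1/9) = (-4 + exp(3))*exp(-3)/9.

(-4 + exp(3))*exp(-3)/9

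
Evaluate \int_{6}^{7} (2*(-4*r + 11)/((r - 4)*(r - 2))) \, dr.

Factor the denominator: r**2 - 6*r + 8 = (r - 2)(r - 4).
Partial fractions: 2*(-4*r + 11)/((r - 4)*(r - 2)) = -3/(r - 2) - 5/(r - 4).
An antiderivative is F(r) = -5*log(r - 4) - 3*log(r - 2).
Then F(7) - F(6) = (-5*log(3) - 3*log(5)) - (-11*log(2)) = -5*log(3) - 3*log(5) + 11*log(2).

-5*log(3) - 3*log(5) + 11*log(2)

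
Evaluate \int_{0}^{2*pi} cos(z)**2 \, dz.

Use the identity cos^2(z) = (1 + cos(2*z))/2.
An antiderivative is F(z) = z/2 + sin(2*z)/4.
Then F(2*pi) - F(0) = (pi) - (0) = pi.

pi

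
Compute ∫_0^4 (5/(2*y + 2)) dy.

An antiderivative is F(y) = 5*log(2*y + 2)/2.
Then F(4) - F(0) = (5*log(10)/2) - (5*log(2)/2) = 5*log(5)/2.

5*log(5)/2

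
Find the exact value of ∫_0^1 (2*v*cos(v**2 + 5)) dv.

Let u = v**2 + 5, so du = 2*v dv. When v = 0, u = 5; when v = 1, u = 6.
The integral becomes ∫ cos(u) du from 5 to 6, with antiderivative sin(u).
Back in v: F(v) = sin(v**2 + 5).
Then F(1) - F(0) = (sin(6)) - (sin(5)) = sin(6) - sin(5).

sin(6) - sin(5)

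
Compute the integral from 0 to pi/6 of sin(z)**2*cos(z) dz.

Let u = sin(z), so du = cos(z) dz. When z = 0, u = 0; when z = pi/6, u = 1/2.
The integral becomes ∫ u**2 du from 0 to 1/2, with antiderivative u**3/3.
Back in z: F(z) = sin(z)**3/3.
Then F(pi/6) - F(0) = (1/24) - (0) = 1/24.

1/24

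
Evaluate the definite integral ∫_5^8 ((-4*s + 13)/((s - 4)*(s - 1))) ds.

-3*log(7) + 4*log(2)

Factor the denominator: s**2 - 5*s + 4 = (s - 1)(s - 4).
Partial fractions: (-4*s + 13)/((s - 4)*(s - 1)) = -3/(s - 1) - 1/(s - 4).
An antiderivative is F(s) = -log(s - 4) - 3*log(s - 1).
Then F(8) - F(5) = (-3*log(7) - 2*log(2)) - (-log(64)) = -3*log(7) + 4*log(2).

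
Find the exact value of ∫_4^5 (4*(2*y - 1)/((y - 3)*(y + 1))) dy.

-3*log(5) + 3*log(3) + 8*log(2)

Factor the denominator: y**2 - 2*y - 3 = (y + 1)(y - 3).
Partial fractions: 4*(2*y - 1)/((y - 3)*(y + 1)) = 3/(y + 1) + 5/(y - 3).
An antiderivative is F(y) = 5*log(y - 3) + 3*log(y + 1).
Then F(5) - F(4) = (3*log(3) + 8*log(2)) - (3*log(5)) = -3*log(5) + 3*log(3) + 8*log(2).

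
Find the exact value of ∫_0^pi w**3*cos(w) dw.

12 - 3*pi**2

Integrate by parts 3 times (u = w^3, dv = cos(w) dw).
An antiderivative is F(w) = w**3*sin(w) + 3*w**2*cos(w) - 6*w*sin(w) - 6*cos(w).
Then F(pi) - F(0) = (6 - 3*pi**2) - (-6) = 12 - 3*pi**2.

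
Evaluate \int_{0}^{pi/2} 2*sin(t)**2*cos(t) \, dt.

2/3

Let u = sin(t), so du = cos(t) dt. When t = 0, u = 0; when t = pi/2, u = 1.
The integral becomes 2·∫ u**2 du from 0 to 1, with antiderivative 2*u**3/3.
Back in t: F(t) = 2*sin(t)**3/3.
Then F(pi/2) - F(0) = (2/3) - (0) = 2/3.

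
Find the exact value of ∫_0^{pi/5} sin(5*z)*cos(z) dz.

5*sqrt(5)/96 + 25/96

Use the identity sin(5*z)cos(z) = [sin(6*z) + sin(4*z)]/2.
An antiderivative is F(z) = -cos(4*z)/8 - cos(6*z)/12.
Then F(pi/5) - F(0) = (5/96 + 5*sqrt(5)/96) - (-5/24) = 5*sqrt(5)/96 + 25/96.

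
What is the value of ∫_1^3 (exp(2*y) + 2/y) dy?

-exp(2)/2 + log(9) + exp(6)/2

An antiderivative is F(y) = exp(2*y)/2 + 2*log(y).
Then F(3) - F(1) = (log(9) + exp(6)/2) - (exp(2)/2) = -exp(2)/2 + log(9) + exp(6)/2.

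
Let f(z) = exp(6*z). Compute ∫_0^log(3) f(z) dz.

Let u = exp(z), so du = exp(z) dz. When z = 0, u = 1; when z = log(3), u = 3.
The integral becomes ∫ u**5 du from 1 to 3, with antiderivative u**6/6.
Back in z: F(z) = exp(6*z)/6.
Then F(log(3)) - F(0) = (243/2) - (1/6) = 364/3.

364/3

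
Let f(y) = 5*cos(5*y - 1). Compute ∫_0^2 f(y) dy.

Let u = 5*y - 1, so du = 5 dy. When y = 0, u = -1; when y = 2, u = 9.
The integral becomes ∫ cos(u) du from -1 to 9, with antiderivative sin(u).
Back in y: F(y) = sin(5*y - 1).
Then F(2) - F(0) = (sin(9)) - (-sin(1)) = sin(9) + sin(1).

sin(9) + sin(1)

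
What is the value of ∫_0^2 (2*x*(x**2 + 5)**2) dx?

604/3

Let u = x**2 + 5, so du = 2*x dx. When x = 0, u = 5; when x = 2, u = 9.
The integral becomes ∫ u**2 du from 5 to 9, with antiderivative u**3/3.
Back in x: F(x) = (x**2 + 5)**3/3.
Then F(2) - F(0) = (243) - (125/3) = 604/3.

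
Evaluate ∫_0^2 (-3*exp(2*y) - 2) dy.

An antiderivative is F(y) = -3*exp(2*y)/2 - 2*y.
Then F(2) - F(0) = (-3*exp(4)/2 - 4) - (-3/2) = -3*exp(4)/2 - 5/2.

-3*exp(4)/2 - 5/2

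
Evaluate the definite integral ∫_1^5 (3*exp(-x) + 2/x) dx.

-3*exp(-5) + 3*exp(-1) + 2*log(5)

An antiderivative is F(x) = 2*log(x) - 3*exp(-x).
Then F(5) - F(1) = (-3*exp(-5) + 2*log(5)) - (-3*exp(-1)) = -3*exp(-5) + 3*exp(-1) + 2*log(5).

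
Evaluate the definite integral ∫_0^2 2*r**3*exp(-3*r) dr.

Integrate by parts 3 times (u = r^3, dv = 2*exp(-3*r) dr).
An antiderivative is F(r) = (-18*r**3 - 18*r**2 - 12*r - 4)*exp(-3*r)/27.
Then F(2) - F(0) = (-244*exp(-6)/27) - (-4/27) = 4/27 - 244*exp(-6)/27.

4/27 - 244*exp(-6)/27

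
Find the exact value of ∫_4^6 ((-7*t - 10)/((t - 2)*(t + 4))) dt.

-3*log(5) + 2*log(2)

Factor the denominator: t**2 + 2*t - 8 = (t + 4)(t - 2).
Partial fractions: (-7*t - 10)/((t - 2)*(t + 4)) = -3/(t + 4) - 4/(t - 2).
An antiderivative is F(t) = -4*log(t - 2) - 3*log(t + 4).
Then F(6) - F(4) = (-11*log(2) - 3*log(5)) - (-13*log(2)) = -3*log(5) + 2*log(2).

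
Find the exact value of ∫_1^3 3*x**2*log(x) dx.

-26/3 + 27*log(3)

Integrate by parts once (u = ln x, dv = 3*x**2 dx).
An antiderivative is F(x) = x**3*(3*log(x) - 1)/3.
Then F(3) - F(1) = (-9 + 27*log(3)) - (-1/3) = -26/3 + 27*log(3).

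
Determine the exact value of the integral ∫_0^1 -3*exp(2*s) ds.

3/2 - 3*exp(2)/2

An antiderivative is F(s) = -3*exp(2*s)/2.
Then F(1) - F(0) = (-3*exp(2)/2) - (-3/2) = 3/2 - 3*exp(2)/2.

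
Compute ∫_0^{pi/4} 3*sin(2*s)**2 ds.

3*pi/8

Use the identity sin^2(2*s) = (1 - cos(4*s))/2.
An antiderivative is F(s) = 3*s/2 - 3*sin(4*s)/8.
Then F(pi/4) - F(0) = (3*pi/8) - (0) = 3*pi/8.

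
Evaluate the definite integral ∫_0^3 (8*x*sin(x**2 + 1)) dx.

4*cos(1) - 4*cos(10)

Let u = x**2 + 1, so du = 2*x dx. When x = 0, u = 1; when x = 3, u = 10.
The integral becomes 4·∫ sin(u) du from 1 to 10, with antiderivative -4*cos(u).
Back in x: F(x) = -4*cos(x**2 + 1).
Then F(3) - F(0) = (-4*cos(10)) - (-4*cos(1)) = 4*cos(1) - 4*cos(10).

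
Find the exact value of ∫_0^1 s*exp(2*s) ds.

Integrate by parts once (u = s, dv = exp(2*s) ds).
An antiderivative is F(s) = (2*s - 1)*exp(2*s)/4.
Then F(1) - F(0) = (exp(2)/4) - (-1/4) = 1/4 + exp(2)/4.

1/4 + exp(2)/4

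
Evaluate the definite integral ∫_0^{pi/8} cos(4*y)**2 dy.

pi/16

Use the identity cos^2(4*y) = (1 + cos(8*y))/2.
An antiderivative is F(y) = y/2 + sin(8*y)/16.
Then F(pi/8) - F(0) = (pi/16) - (0) = pi/16.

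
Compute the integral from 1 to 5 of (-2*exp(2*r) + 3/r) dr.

-exp(10) + 3*log(5) + exp(2)

An antiderivative is F(r) = -exp(2*r) + 3*log(r).
Then F(5) - F(1) = (-exp(10) + 3*log(5)) - (-exp(2)) = -exp(10) + 3*log(5) + exp(2).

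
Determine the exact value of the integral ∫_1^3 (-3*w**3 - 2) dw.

By the power rule, an antiderivative is F(w) = -3*w**4/4 - 2*w.
Then F(3) - F(1) = (-267/4) - (-11/4) = -64.

-64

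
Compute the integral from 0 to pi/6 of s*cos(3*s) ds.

-1/9 + pi/18

Integrate by parts once (u = s, dv = cos(3*s) ds).
An antiderivative is F(s) = s*sin(3*s)/3 + cos(3*s)/9.
Then F(pi/6) - F(0) = (pi/18) - (1/9) = -1/9 + pi/18.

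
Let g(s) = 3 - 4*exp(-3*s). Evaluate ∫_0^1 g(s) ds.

An antiderivative is F(s) = 3*s + 4*exp(-3*s)/3.
Then F(1) - F(0) = (4*exp(-3)/3 + 3) - (4/3) = 4*exp(-3)/3 + 5/3.

4*exp(-3)/3 + 5/3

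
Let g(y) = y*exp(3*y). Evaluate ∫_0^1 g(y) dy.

1/9 + 2*exp(3)/9

Integrate by parts once (u = y, dv = exp(3*y) dy).
An antiderivative is F(y) = (3*y - 1)*exp(3*y)/9.
Then F(1) - F(0) = (2*exp(3)/9) - (-1/9) = 1/9 + 2*exp(3)/9.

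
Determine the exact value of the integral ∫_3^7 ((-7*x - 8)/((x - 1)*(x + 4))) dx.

-4*log(11) - 3*log(3) + 4*log(7)

Factor the denominator: x**2 + 3*x - 4 = (x + 4)(x - 1).
Partial fractions: (-7*x - 8)/((x - 1)*(x + 4)) = -4/(x + 4) - 3/(x - 1).
An antiderivative is F(x) = -3*log(x - 1) - 4*log(x + 4).
Then F(7) - F(3) = (-4*log(11) - 3*log(3) - 3*log(2)) - (-4*log(7) - 3*log(2)) = -4*log(11) - 3*log(3) + 4*log(7).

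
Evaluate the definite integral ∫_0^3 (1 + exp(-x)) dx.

4 - exp(-3)

An antiderivative is F(x) = x - exp(-x).
Then F(3) - F(0) = (3 - exp(-3)) - (-1) = 4 - exp(-3).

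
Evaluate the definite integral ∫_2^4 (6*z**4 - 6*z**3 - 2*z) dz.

4092/5

By the power rule, an antiderivative is F(z) = 6*z**5/5 - 3*z**4/2 - z**2.
Then F(4) - F(2) = (4144/5) - (52/5) = 4092/5.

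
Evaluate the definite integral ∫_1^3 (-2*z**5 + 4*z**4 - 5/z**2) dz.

-262/5

By the power rule, an antiderivative is F(z) = -z**6/3 + 4*z**5/5 + 5/z.
Then F(3) - F(1) = (-704/15) - (82/15) = -262/5.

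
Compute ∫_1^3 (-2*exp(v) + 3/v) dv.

An antiderivative is F(v) = -2*exp(v) + 3*log(v).
Then F(3) - F(1) = (-2*exp(3) + log(27)) - (-2*exp(1)) = -2*exp(3) + log(27) + 2*exp(1).

-2*exp(3) + log(27) + 2*exp(1)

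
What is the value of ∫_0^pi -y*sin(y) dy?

-pi

Integrate by parts once (u = y, dv = -sin(y) dy).
An antiderivative is F(y) = y*cos(y) - sin(y).
Then F(pi) - F(0) = (-pi) - (0) = -pi.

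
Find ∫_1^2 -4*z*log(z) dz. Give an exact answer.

Integrate by parts once (u = ln z, dv = -4*z dz).
An antiderivative is F(z) = -z**2*(2*log(z) - 1).
Then F(2) - F(1) = (4 - 8*log(2)) - (1) = 3 - 8*log(2).

3 - 8*log(2)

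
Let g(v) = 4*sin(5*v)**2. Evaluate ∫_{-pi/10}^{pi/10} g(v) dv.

2*pi/5

Use the identity sin^2(5*v) = (1 - cos(10*v))/2.
An antiderivative is F(v) = 2*v - sin(10*v)/5.
Then F(pi/10) - F(-pi/10) = (pi/5) - (-pi/5) = 2*pi/5.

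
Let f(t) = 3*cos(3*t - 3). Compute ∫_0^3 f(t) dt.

sin(6) + sin(3)

Let u = 3*t - 3, so du = 3 dt. When t = 0, u = -3; when t = 3, u = 6.
The integral becomes ∫ cos(u) du from -3 to 6, with antiderivative sin(u).
Back in t: F(t) = sin(3*t - 3).
Then F(3) - F(0) = (sin(6)) - (-sin(3)) = sin(6) + sin(3).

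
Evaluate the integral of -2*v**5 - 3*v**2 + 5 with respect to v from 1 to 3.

-776/3

By the power rule, an antiderivative is F(v) = -v**6/3 - v**3 + 5*v.
Then F(3) - F(1) = (-255) - (11/3) = -776/3.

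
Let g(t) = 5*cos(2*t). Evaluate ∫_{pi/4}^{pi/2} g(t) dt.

An antiderivative is F(t) = 5*sin(2*t)/2.
Then F(pi/2) - F(pi/4) = (0) - (5/2) = -5/2.

-5/2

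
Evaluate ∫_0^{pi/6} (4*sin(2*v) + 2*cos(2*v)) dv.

sqrt(3)/2 + 1

An antiderivative is F(v) = sin(2*v) - 2*cos(2*v).
Then F(pi/6) - F(0) = (-1 + sqrt(3)/2) - (-2) = sqrt(3)/2 + 1.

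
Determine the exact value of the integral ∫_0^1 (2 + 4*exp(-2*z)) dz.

4 - 2*exp(-2)

An antiderivative is F(z) = 2*z - 2*exp(-2*z).
Then F(1) - F(0) = (2 - 2*exp(-2)) - (-2) = 4 - 2*exp(-2).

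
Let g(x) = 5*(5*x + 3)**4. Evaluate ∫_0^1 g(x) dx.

6505

Let u = 5*x + 3, so du = 5 dx. When x = 0, u = 3; when x = 1, u = 8.
The integral becomes ∫ u**4 du from 3 to 8, with antiderivative u**5/5.
Back in x: F(x) = (5*x + 3)**5/5.
Then F(1) - F(0) = (32768/5) - (243/5) = 6505.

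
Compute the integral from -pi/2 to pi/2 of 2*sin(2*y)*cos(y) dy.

0

Use the identity sin(2*y)cos(y) = [sin(3*y) + sin(y)]/2.
An antiderivative is F(y) = -cos(y) - cos(3*y)/3.
Then F(pi/2) - F(-pi/2) = (0) - (0) = 0.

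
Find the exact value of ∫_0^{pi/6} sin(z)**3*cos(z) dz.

1/64

Let u = sin(z), so du = cos(z) dz. When z = 0, u = 0; when z = pi/6, u = 1/2.
The integral becomes ∫ u**3 du from 0 to 1/2, with antiderivative u**4/4.
Back in z: F(z) = sin(z)**4/4.
Then F(pi/6) - F(0) = (1/64) - (0) = 1/64.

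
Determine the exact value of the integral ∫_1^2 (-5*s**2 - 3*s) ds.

-97/6

By the power rule, an antiderivative is F(s) = -5*s**3/3 - 3*s**2/2.
Then F(2) - F(1) = (-58/3) - (-19/6) = -97/6.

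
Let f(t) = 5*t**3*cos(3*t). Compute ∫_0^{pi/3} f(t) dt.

Integrate by parts 3 times (u = t^3, dv = 5*cos(3*t) dt).
An antiderivative is F(t) = 5*t**3*sin(3*t)/3 + 5*t**2*cos(3*t)/3 - 10*t*sin(3*t)/9 - 10*cos(3*t)/27.
Then F(pi/3) - F(0) = (10/27 - 5*pi**2/27) - (-10/27) = 20/27 - 5*pi**2/27.

20/27 - 5*pi**2/27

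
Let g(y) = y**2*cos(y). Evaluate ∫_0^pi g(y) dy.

-2*pi

Integrate by parts twice (u = y^2, dv = cos(y) dy).
An antiderivative is F(y) = y**2*sin(y) + 2*y*cos(y) - 2*sin(y).
Then F(pi) - F(0) = (-2*pi) - (0) = -2*pi.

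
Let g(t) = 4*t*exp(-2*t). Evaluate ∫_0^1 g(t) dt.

1 - 3*exp(-2)

Integrate by parts once (u = t, dv = 4*exp(-2*t) dt).
An antiderivative is F(t) = (-2*t - 1)*exp(-2*t).
Then F(1) - F(0) = (-3*exp(-2)) - (-1) = 1 - 3*exp(-2).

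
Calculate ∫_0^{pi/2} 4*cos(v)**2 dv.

Use the identity cos^2(v) = (1 + cos(2*v))/2.
An antiderivative is F(v) = 2*v + sin(2*v).
Then F(pi/2) - F(0) = (pi) - (0) = pi.

pi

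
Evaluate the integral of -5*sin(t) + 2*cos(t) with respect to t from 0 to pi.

An antiderivative is F(t) = 2*sin(t) + 5*cos(t).
Then F(pi) - F(0) = (-5) - (5) = -10.

-10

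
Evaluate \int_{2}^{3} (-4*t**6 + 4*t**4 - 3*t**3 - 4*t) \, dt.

-149313/140

By the power rule, an antiderivative is F(t) = -4*t**7/7 + 4*t**5/5 - 3*t**4/4 - 2*t**2.
Then F(3) - F(2) = (-158769/140) - (-2364/35) = -149313/140.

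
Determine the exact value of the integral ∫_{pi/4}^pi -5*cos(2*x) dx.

An antiderivative is F(x) = -5*sin(2*x)/2.
Then F(pi) - F(pi/4) = (0) - (-5/2) = 5/2.

5/2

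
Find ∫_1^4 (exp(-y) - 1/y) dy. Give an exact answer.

An antiderivative is F(y) = -log(y) - exp(-y).
Then F(4) - F(1) = ((-log(4**exp(4)) - 1)*exp(-4)) - (-exp(-1)) = (-log(4**exp(4)) - 1 + exp(3))*exp(-4).

(-log(4**exp(4)) - 1 + exp(3))*exp(-4)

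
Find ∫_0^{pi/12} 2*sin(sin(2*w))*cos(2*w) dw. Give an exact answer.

Let u = sin(2*w), so du = 2*cos(2*w) dw. When w = 0, u = 0; when w = pi/12, u = 1/2.
The integral becomes ∫ sin(u) du from 0 to 1/2, with antiderivative -cos(u).
Back in w: F(w) = -cos(sin(2*w)).
Then F(pi/12) - F(0) = (-cos(1/2)) - (-1) = 1 - cos(1/2).

1 - cos(1/2)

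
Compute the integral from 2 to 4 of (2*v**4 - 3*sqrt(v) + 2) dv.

4*sqrt(2) + 1924/5

By the power rule, an antiderivative is F(v) = 2*v**5/5 - 2*v**(3/2) + 2*v.
Then F(4) - F(2) = (2008/5) - (84/5 - 4*sqrt(2)) = 4*sqrt(2) + 1924/5.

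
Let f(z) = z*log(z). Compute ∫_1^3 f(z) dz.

Integrate by parts once (u = ln z, dv = z dz).
An antiderivative is F(z) = z**2*(2*log(z) - 1)/4.
Then F(3) - F(1) = (-9/4 + 9*log(3)/2) - (-1/4) = -2 + 9*log(3)/2.

-2 + 9*log(3)/2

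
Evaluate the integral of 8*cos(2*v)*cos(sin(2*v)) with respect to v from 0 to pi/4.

4*sin(1)

Let u = sin(2*v), so du = 2*cos(2*v) dv. When v = 0, u = 0; when v = pi/4, u = 1.
The integral becomes 4·∫ cos(u) du from 0 to 1, with antiderivative 4*sin(u).
Back in v: F(v) = 4*sin(sin(2*v)).
Then F(pi/4) - F(0) = (4*sin(1)) - (0) = 4*sin(1).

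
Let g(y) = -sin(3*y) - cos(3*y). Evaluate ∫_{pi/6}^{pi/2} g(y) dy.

2/3

An antiderivative is F(y) = -sin(3*y)/3 + cos(3*y)/3.
Then F(pi/2) - F(pi/6) = (1/3) - (-1/3) = 2/3.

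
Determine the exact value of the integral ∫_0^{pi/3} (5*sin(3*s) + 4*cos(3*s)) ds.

10/3

An antiderivative is F(s) = 4*sin(3*s)/3 - 5*cos(3*s)/3.
Then F(pi/3) - F(0) = (5/3) - (-5/3) = 10/3.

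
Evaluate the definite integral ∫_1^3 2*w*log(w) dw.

Integrate by parts once (u = ln w, dv = 2*w dw).
An antiderivative is F(w) = w**2*(2*log(w) - 1)/2.
Then F(3) - F(1) = (-9/2 + 9*log(3)) - (-1/2) = -4 + 9*log(3).

-4 + 9*log(3)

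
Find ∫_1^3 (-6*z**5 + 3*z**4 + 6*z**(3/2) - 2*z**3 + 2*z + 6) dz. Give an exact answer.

By the power rule, an antiderivative is F(z) = -z**6 + 12*z**(5/2)/5 + 3*z**5/5 - z**4/2 + z**2 + 6*z.
Then F(3) - F(1) = (-5967/10 + 108*sqrt(3)/5) - (17/2) = -3026/5 + 108*sqrt(3)/5.

-3026/5 + 108*sqrt(3)/5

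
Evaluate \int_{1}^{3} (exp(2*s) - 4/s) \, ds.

An antiderivative is F(s) = exp(2*s)/2 - 4*log(s).
Then F(3) - F(1) = (-log(81) + exp(6)/2) - (exp(2)/2) = -log(81) - exp(2)/2 + exp(6)/2.

-log(81) - exp(2)/2 + exp(6)/2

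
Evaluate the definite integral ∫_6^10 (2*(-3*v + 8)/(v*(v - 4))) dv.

Factor the denominator: v**2 - 4*v = v(v - 4).
Partial fractions: 2*(-3*v + 8)/(v*(v - 4)) = -4/v - 2/(v - 4).
An antiderivative is F(v) = -4*log(v) - 2*log(v - 4).
Then F(10) - F(6) = (-4*log(5) - 6*log(2) - 2*log(3)) - (-4*log(3) - 6*log(2)) = -4*log(5) + 2*log(3).

-4*log(5) + 2*log(3)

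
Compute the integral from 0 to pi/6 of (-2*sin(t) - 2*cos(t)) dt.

-3 + sqrt(3)

An antiderivative is F(t) = -2*sin(t) + 2*cos(t).
Then F(pi/6) - F(0) = (-1 + sqrt(3)) - (2) = -3 + sqrt(3).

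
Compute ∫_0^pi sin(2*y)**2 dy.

pi/2

Use the identity sin^2(2*y) = (1 - cos(4*y))/2.
An antiderivative is F(y) = y/2 - sin(4*y)/8.
Then F(pi) - F(0) = (pi/2) - (0) = pi/2.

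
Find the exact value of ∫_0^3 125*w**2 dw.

Let u = 5*w, so du = 5 dw. When w = 0, u = 0; when w = 3, u = 15.
The integral becomes ∫ u**2 du from 0 to 15, with antiderivative u**3/3.
Back in w: F(w) = 125*w**3/3.
Then F(3) - F(0) = (1125) - (0) = 1125.

1125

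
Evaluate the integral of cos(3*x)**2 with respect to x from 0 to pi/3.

pi/6

Use the identity cos^2(3*x) = (1 + cos(6*x))/2.
An antiderivative is F(x) = x/2 + sin(6*x)/12.
Then F(pi/3) - F(0) = (pi/6) - (0) = pi/6.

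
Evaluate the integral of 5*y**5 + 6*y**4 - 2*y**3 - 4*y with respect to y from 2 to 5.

81663/5

By the power rule, an antiderivative is F(y) = 5*y**6/6 + 6*y**5/5 - y**4/2 - 2*y**2.
Then F(5) - F(2) = (49225/3) - (1136/15) = 81663/5.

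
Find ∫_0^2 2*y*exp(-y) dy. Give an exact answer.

2 - 6*exp(-2)

Integrate by parts once (u = y, dv = 2*exp(-y) dy).
An antiderivative is F(y) = (-2*y - 2)*exp(-y).
Then F(2) - F(0) = (-6*exp(-2)) - (-2) = 2 - 6*exp(-2).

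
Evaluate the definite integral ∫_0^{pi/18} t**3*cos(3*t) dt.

Integrate by parts 3 times (u = t^3, dv = cos(3*t) dt).
An antiderivative is F(t) = t**3*sin(3*t)/3 + t**2*cos(3*t)/3 - 2*t*sin(3*t)/9 - 2*cos(3*t)/27.
Then F(pi/18) - F(0) = (-sqrt(3)/27 - pi/162 + pi**3/34992 + sqrt(3)*pi**2/1944) - (-2/27) = -sqrt(3)/27 - pi/162 + pi**3/34992 + sqrt(3)*pi**2/1944 + 2/27.

-sqrt(3)/27 - pi/162 + pi**3/34992 + sqrt(3)*pi**2/1944 + 2/27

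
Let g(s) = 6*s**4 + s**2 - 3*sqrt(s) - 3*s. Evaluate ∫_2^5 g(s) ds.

-10*sqrt(5) + 4*sqrt(2) + 37191/10

By the power rule, an antiderivative is F(s) = 6*s**5/5 - 2*s**(3/2) + s**3/3 - 3*s**2/2.
Then F(5) - F(2) = (22525/6 - 10*sqrt(5)) - (526/15 - 4*sqrt(2)) = -10*sqrt(5) + 4*sqrt(2) + 37191/10.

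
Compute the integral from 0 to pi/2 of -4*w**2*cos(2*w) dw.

Integrate by parts twice (u = w^2, dv = -4*cos(2*w) dw).
An antiderivative is F(w) = -2*w**2*sin(2*w) - 2*w*cos(2*w) + sin(2*w).
Then F(pi/2) - F(0) = (pi) - (0) = pi.

pi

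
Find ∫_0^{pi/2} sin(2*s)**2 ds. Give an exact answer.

pi/4

Use the identity sin^2(2*s) = (1 - cos(4*s))/2.
An antiderivative is F(s) = s/2 - sin(4*s)/8.
Then F(pi/2) - F(0) = (pi/4) - (0) = pi/4.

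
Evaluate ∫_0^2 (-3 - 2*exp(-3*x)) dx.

An antiderivative is F(x) = -3*x + 2*exp(-3*x)/3.
Then F(2) - F(0) = (-6 + 2*exp(-6)/3) - (2/3) = -20/3 + 2*exp(-6)/3.

-20/3 + 2*exp(-6)/3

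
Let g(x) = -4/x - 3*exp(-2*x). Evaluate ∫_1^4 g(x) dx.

An antiderivative is F(x) = -4*log(x) + 3*exp(-2*x)/2.
Then F(4) - F(1) = (-8*log(2) + 3*exp(-8)/2) - (3*exp(-2)/2) = -8*log(2) - 3*exp(-2)/2 + 3*exp(-8)/2.

-8*log(2) - 3*exp(-2)/2 + 3*exp(-8)/2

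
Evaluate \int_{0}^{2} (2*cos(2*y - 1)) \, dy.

Let u = 2*y - 1, so du = 2 dy. When y = 0, u = -1; when y = 2, u = 3.
The integral becomes ∫ cos(u) du from -1 to 3, with antiderivative sin(u).
Back in y: F(y) = sin(2*y - 1).
Then F(2) - F(0) = (sin(3)) - (-sin(1)) = sin(3) + sin(1).

sin(3) + sin(1)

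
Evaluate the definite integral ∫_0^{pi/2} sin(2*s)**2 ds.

Use the identity sin^2(2*s) = (1 - cos(4*s))/2.
An antiderivative is F(s) = s/2 - sin(4*s)/8.
Then F(pi/2) - F(0) = (pi/4) - (0) = pi/4.

pi/4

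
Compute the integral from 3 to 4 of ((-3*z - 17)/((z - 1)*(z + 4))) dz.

-4*log(3) - log(7) + 7*log(2)

Factor the denominator: z**2 + 3*z - 4 = (z + 4)(z - 1).
Partial fractions: (-3*z - 17)/((z - 1)*(z + 4)) = 1/(z + 4) - 4/(z - 1).
An antiderivative is F(z) = -4*log(z - 1) + log(z + 4).
Then F(4) - F(3) = (log(8/81)) - (log(7/16)) = -4*log(3) - log(7) + 7*log(2).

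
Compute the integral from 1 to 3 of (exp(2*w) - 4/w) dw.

-log(81) - exp(2)/2 + exp(6)/2

An antiderivative is F(w) = exp(2*w)/2 - 4*log(w).
Then F(3) - F(1) = (-log(81) + exp(6)/2) - (exp(2)/2) = -log(81) - exp(2)/2 + exp(6)/2.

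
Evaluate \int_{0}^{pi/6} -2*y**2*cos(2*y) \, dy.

-pi/12 - sqrt(3)*pi**2/72 + sqrt(3)/4

Integrate by parts twice (u = y^2, dv = -2*cos(2*y) dy).
An antiderivative is F(y) = -y**2*sin(2*y) - y*cos(2*y) + sin(2*y)/2.
Then F(pi/6) - F(0) = (-pi/12 - sqrt(3)*pi**2/72 + sqrt(3)/4) - (0) = -pi/12 - sqrt(3)*pi**2/72 + sqrt(3)/4.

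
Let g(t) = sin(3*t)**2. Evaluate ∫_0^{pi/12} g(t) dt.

-1/12 + pi/24

Use the identity sin^2(3*t) = (1 - cos(6*t))/2.
An antiderivative is F(t) = t/2 - sin(6*t)/12.
Then F(pi/12) - F(0) = (-1/12 + pi/24) - (0) = -1/12 + pi/24.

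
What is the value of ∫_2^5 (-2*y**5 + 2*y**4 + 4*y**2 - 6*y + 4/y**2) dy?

By the power rule, an antiderivative is F(y) = -y**6/3 + 2*y**5/5 + 4*y**3/3 - 3*y**2 - 4/y.
Then F(5) - F(2) = (-58012/15) - (-178/15) = -19278/5.

-19278/5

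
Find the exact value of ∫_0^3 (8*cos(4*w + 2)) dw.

Let u = 4*w + 2, so du = 4 dw. When w = 0, u = 2; when w = 3, u = 14.
The integral becomes 2·∫ cos(u) du from 2 to 14, with antiderivative 2*sin(u).
Back in w: F(w) = 2*sin(4*w + 2).
Then F(3) - F(0) = (2*sin(14)) - (2*sin(2)) = -2*sin(2) + 2*sin(14).

-2*sin(2) + 2*sin(14)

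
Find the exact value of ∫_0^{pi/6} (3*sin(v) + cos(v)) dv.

7/2 - 3*sqrt(3)/2

An antiderivative is F(v) = sin(v) - 3*cos(v).
Then F(pi/6) - F(0) = (1/2 - 3*sqrt(3)/2) - (-3) = 7/2 - 3*sqrt(3)/2.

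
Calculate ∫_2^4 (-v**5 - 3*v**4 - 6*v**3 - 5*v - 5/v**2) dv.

-33169/20

By the power rule, an antiderivative is F(v) = -v**6/6 - 3*v**5/5 - 3*v**4/2 - 5*v**2/2 + 5/v.
Then F(4) - F(2) = (-103189/60) - (-1841/30) = -33169/20.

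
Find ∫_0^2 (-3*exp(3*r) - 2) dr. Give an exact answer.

An antiderivative is F(r) = -exp(3*r) - 2*r.
Then F(2) - F(0) = (-exp(6) - 4) - (-1) = -exp(6) - 3.

-exp(6) - 3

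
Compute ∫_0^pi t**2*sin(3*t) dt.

Integrate by parts twice (u = t^2, dv = sin(3*t) dt).
An antiderivative is F(t) = -t**2*cos(3*t)/3 + 2*t*sin(3*t)/9 + 2*cos(3*t)/27.
Then F(pi) - F(0) = (-2/27 + pi**2/3) - (2/27) = -4/27 + pi**2/3.

-4/27 + pi**2/3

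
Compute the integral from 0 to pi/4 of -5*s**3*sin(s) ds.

5*sqrt(2)*(-96*pi - 12*pi**2 + pi**3 + 384)/128

Integrate by parts 3 times (u = s^3, dv = -5*sin(s) ds).
An antiderivative is F(s) = 5*s**3*cos(s) - 15*s**2*sin(s) - 30*s*cos(s) + 30*sin(s).
Then F(pi/4) - F(0) = (5*sqrt(2)*(-96*pi - 12*pi**2 + pi**3 + 384)/128) - (0) = 5*sqrt(2)*(-96*pi - 12*pi**2 + pi**3 + 384)/128.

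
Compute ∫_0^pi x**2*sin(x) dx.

Integrate by parts twice (u = x^2, dv = sin(x) dx).
An antiderivative is F(x) = -x**2*cos(x) + 2*x*sin(x) + 2*cos(x).
Then F(pi) - F(0) = (-2 + pi**2) - (2) = -4 + pi**2.

-4 + pi**2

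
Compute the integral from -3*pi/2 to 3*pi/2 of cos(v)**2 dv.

Use the identity cos^2(v) = (1 + cos(2*v))/2.
An antiderivative is F(v) = v/2 + sin(2*v)/4.
Then F(3*pi/2) - F(-3*pi/2) = (3*pi/4) - (-3*pi/4) = 3*pi/2.

3*pi/2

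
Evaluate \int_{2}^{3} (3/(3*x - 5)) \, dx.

log(4)

An antiderivative is F(x) = log(3*x - 5).
Then F(3) - F(2) = (log(4)) - (0) = log(4).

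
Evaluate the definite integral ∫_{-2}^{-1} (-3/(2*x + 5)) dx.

-3*log(3)/2

An antiderivative is F(x) = -3*log(2*x + 5)/2.
Then F(-1) - F(-2) = (-3*log(3)/2) - (0) = -3*log(3)/2.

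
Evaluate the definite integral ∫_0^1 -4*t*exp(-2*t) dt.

Integrate by parts once (u = t, dv = -4*exp(-2*t) dt).
An antiderivative is F(t) = (2*t + 1)*exp(-2*t).
Then F(1) - F(0) = (3*exp(-2)) - (1) = -1 + 3*exp(-2).

-1 + 3*exp(-2)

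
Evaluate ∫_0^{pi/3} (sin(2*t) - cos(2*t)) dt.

3/4 - sqrt(3)/4

An antiderivative is F(t) = -sin(2*t)/2 - cos(2*t)/2.
Then F(pi/3) - F(0) = (1/4 - sqrt(3)/4) - (-1/2) = 3/4 - sqrt(3)/4.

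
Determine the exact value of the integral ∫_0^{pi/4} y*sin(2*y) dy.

Integrate by parts once (u = y, dv = sin(2*y) dy).
An antiderivative is F(y) = -y*cos(2*y)/2 + sin(2*y)/4.
Then F(pi/4) - F(0) = (1/4) - (0) = 1/4.

1/4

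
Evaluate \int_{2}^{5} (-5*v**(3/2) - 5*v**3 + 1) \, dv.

-3033/4 - 50*sqrt(5) + 8*sqrt(2)

By the power rule, an antiderivative is F(v) = -2*v**(5/2) - 5*v**4/4 + v.
Then F(5) - F(2) = (-3105/4 - 50*sqrt(5)) - (-18 - 8*sqrt(2)) = -3033/4 - 50*sqrt(5) + 8*sqrt(2).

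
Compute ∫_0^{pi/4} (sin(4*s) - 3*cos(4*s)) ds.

An antiderivative is F(s) = -3*sin(4*s)/4 - cos(4*s)/4.
Then F(pi/4) - F(0) = (1/4) - (-1/4) = 1/2.

1/2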